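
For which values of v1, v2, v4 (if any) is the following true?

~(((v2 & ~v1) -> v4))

v1 = False, v2 = True, v4 = False

  ~(((v2 & ~v1) -> v4)) = True
    (v2 & ~v1) -> v4 = False
      v2 & ~v1 = True
        ~v1 = True
The formula evaluates to True.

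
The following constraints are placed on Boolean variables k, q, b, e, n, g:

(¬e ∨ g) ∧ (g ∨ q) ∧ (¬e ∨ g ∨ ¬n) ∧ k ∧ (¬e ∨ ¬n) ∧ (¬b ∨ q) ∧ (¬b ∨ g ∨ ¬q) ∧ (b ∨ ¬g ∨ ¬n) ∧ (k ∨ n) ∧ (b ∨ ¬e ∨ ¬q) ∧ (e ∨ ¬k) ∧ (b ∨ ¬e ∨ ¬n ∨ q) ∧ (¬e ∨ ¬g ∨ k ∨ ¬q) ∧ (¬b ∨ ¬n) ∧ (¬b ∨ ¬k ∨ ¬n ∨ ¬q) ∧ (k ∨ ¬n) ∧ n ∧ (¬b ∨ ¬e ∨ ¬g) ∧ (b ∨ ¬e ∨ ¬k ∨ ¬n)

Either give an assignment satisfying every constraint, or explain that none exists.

Unsatisfiable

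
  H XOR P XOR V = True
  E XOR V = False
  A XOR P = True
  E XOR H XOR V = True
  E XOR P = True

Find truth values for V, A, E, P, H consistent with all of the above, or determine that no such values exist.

Adding constraints 1, 4, 5 mod 2: every variable appears an even number of times on the left, so the left side is 0.
But the right sides sum to 1 (mod 2). 0 ≠ 1 — the system is inconsistent.

The formula is unsatisfiable.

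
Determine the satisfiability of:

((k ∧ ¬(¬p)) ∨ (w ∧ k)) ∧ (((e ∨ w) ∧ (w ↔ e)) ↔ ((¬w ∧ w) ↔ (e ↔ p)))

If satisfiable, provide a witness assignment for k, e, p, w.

k: True; e: True; p: True; w: False

  (k ∧ ¬(¬p)) ∨ (w ∧ k) = True
    k ∧ ¬(¬p) = True
      ¬(¬p) = True
        ¬p = False
    w ∧ k = False
  ((e ∨ w) ∧ (w ↔ e)) ↔ ((¬w ∧ w) ↔ (e ↔ p)) = True
    (e ∨ w) ∧ (w ↔ e) = False
      e ∨ w = True
      w ↔ e = False
    (¬w ∧ w) ↔ (e ↔ p) = False
      ¬w ∧ w = False
        ¬w = True
      e ↔ p = True
Both conjuncts True, so the formula holds.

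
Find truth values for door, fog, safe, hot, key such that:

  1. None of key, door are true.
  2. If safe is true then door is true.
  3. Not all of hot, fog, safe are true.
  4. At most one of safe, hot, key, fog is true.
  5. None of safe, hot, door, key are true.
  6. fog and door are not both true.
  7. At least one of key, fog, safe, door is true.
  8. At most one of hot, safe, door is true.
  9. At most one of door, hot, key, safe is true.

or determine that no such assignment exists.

door = False, fog = True, safe = False, hot = False, key = False

  (1) {key, door}: 0 true — none ✓
  (2) safe=F ⇒ door: vacuous ✓
  (3) {hot, fog, safe}: 1/3 true — not all ✓
  (4) {safe, hot, key, fog}: 1 true — at most one ✓
  (5) {safe, hot, door, key}: 0 true — none ✓
  (6) fog=T, door=F — not both ✓
  (7) {key, fog, safe, door}: 1 true — at least one ✓
  (8) {hot, safe, door}: 0 true — at most one ✓
  (9) {door, hot, key, safe}: 0 true — at most one ✓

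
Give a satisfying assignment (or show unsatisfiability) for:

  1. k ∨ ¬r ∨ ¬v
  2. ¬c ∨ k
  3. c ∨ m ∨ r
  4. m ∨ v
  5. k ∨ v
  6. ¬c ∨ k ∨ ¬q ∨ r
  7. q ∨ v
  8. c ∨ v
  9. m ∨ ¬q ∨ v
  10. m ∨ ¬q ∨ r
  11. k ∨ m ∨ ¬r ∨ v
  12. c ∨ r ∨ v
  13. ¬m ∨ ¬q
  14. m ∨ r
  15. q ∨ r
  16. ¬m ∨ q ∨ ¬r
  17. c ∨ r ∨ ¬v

Set q = True.
  then (¬m ∨ ¬q) forces m = False.
  then (m ∨ r) forces r = True.
  then (m ∨ v) forces v = True.
  then (k ∨ ¬r ∨ ¬v) forces k = True.
Set c = False.
All clauses satisfied.

q = True, c = False, r = True, k = True, v = True, m = False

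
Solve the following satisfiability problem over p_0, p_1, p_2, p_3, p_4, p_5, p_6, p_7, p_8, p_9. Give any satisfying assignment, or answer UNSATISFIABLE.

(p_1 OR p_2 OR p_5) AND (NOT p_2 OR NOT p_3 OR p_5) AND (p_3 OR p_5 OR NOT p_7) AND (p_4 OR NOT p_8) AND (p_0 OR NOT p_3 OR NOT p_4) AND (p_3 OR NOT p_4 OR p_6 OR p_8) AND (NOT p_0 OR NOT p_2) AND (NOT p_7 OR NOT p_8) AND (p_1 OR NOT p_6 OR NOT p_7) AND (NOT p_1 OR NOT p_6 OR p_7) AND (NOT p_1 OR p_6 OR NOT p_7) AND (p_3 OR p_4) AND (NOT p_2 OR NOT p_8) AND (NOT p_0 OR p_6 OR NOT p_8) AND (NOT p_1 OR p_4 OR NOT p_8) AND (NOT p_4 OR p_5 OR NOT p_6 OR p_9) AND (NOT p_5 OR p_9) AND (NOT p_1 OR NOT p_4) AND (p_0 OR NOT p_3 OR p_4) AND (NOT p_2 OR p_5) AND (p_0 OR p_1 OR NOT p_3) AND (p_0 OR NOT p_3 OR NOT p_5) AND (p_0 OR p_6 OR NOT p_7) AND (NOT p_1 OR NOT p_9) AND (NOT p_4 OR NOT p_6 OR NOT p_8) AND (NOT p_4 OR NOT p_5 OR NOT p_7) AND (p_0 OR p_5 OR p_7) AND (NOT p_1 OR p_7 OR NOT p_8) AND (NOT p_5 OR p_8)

p_0: False, p_1: False, p_2: False, p_3: False, p_4: True, p_5: True, p_6: False, p_7: False, p_8: True, p_9: True

Set p_0 = False.
Try p_1 = True:
  (NOT p_1 OR NOT p_4) forces p_4 = False.
  (p_4 OR NOT p_8) forces p_8 = False.
  (p_3 OR p_4) forces p_3 = True.
  clause (p_0 OR NOT p_3 OR p_4) is falsified — backtrack.
So p_1 = False.
  then (p_0 OR p_1 OR NOT p_3) forces p_3 = False.
  then (p_3 OR p_4) forces p_4 = True.
Set p_2 = False.
  then (p_1 OR p_2 OR p_5) forces p_5 = True.
  then (NOT p_5 OR p_9) forces p_9 = True.
  then (NOT p_4 OR NOT p_5 OR NOT p_7) forces p_7 = False.
  then (NOT p_5 OR p_8) forces p_8 = True.
  then (NOT p_4 OR NOT p_6 OR NOT p_8) forces p_6 = False.
All clauses satisfied.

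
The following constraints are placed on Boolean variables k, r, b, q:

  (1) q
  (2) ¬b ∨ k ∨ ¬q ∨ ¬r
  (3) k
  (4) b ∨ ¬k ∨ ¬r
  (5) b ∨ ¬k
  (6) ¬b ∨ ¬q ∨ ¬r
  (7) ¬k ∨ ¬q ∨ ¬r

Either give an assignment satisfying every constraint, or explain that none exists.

Unit clause (q) forces q = True.
Unit clause (k) forces k = True.
In (b ∨ ¬k) only b is left, so b = True.
In (¬b ∨ ¬q ∨ ¬r) only ¬r is left, so r = False.
Check each clause:
  (q): q holds.
  (¬b ∨ k ∨ ¬q ∨ ¬r): k holds.
  (k): k holds.
  (b ∨ ¬k ∨ ¬r): b holds.
  (b ∨ ¬k): b holds.
  (¬b ∨ ¬q ∨ ¬r): ¬r holds.
  (¬k ∨ ¬q ∨ ¬r): ¬r holds.
All clauses satisfied.

k=T; r=F; b=T; q=T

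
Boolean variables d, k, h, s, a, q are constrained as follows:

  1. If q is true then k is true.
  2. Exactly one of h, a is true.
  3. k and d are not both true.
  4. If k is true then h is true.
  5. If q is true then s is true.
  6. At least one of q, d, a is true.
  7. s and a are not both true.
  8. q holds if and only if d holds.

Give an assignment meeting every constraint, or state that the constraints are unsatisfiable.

d: False; k: False; h: False; s: False; a: True; q: False

  (1) q=F ⇒ k: vacuous ✓
  (2) {h, a}: 1 true — exactly one ✓
  (3) k=F, d=F — not both ✓
  (4) k=F ⇒ h: vacuous ✓
  (5) q=F ⇒ s: vacuous ✓
  (6) {q, d, a}: 1 true — at least one ✓
  (7) s=F, a=T — not both ✓
  (8) q=F, d=F — same ✓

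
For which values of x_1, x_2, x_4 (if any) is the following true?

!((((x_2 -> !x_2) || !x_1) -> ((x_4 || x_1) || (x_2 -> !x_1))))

UNSATISFIABLE

Case x_1 = True: the formula becomes !(((x_2 -> !x_2) -> True)) = False.
Case x_1 = False: the formula becomes !((True -> True)) = False.
Both cases fail — unsatisfiable.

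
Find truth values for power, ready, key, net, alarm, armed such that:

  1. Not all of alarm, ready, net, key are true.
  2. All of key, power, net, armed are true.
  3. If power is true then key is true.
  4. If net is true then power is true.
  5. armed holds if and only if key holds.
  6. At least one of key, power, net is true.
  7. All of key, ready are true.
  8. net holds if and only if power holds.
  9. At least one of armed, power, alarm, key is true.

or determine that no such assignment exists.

power = True, ready = True, key = True, net = True, alarm = False, armed = True

  (1) {alarm, ready, net, key}: 3/4 true — not all ✓
  (2) {key, power, net, armed}: all 4 true ✓
  (3) power=T ⇒ key: T ✓
  (4) net=T ⇒ power: T ✓
  (5) armed=T, key=T — same ✓
  (6) {key, power, net}: 3 true — at least one ✓
  (7) {key, ready}: all 2 true ✓
  (8) net=T, power=T — same ✓
  (9) {armed, power, alarm, key}: 3 true — at least one ✓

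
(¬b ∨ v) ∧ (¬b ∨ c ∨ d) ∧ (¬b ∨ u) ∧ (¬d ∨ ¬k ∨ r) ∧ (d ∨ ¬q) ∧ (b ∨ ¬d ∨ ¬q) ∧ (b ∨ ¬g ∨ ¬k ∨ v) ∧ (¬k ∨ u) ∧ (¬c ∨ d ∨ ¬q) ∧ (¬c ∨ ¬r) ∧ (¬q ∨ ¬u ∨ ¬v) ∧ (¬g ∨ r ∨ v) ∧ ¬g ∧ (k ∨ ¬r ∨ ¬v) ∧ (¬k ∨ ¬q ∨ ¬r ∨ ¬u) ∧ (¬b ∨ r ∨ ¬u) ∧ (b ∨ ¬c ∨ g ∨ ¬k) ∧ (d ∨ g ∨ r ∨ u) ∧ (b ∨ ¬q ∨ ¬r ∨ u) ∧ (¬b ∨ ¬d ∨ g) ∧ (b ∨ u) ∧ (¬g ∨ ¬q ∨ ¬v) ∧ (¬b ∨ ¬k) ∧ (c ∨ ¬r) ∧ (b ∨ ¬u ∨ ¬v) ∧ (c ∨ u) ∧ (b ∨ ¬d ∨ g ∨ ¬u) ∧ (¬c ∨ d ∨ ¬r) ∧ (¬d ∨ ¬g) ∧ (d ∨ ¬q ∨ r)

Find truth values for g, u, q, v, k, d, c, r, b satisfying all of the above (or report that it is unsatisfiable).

g=F, u=T, q=F, v=F, k=F, d=F, c=T, r=F, b=F

Unit clause (¬g) forces g = False.
Try u = False:
  (¬b ∨ u) forces b = False.
  clause (b ∨ u) is falsified — backtrack.
So u = True.
Try q = True:
  (d ∨ ¬q) forces d = True.
  (b ∨ ¬d ∨ ¬q) forces b = True.
  clause (¬b ∨ ¬d ∨ g) is falsified — backtrack.
So q = False.
Try v = True:
  (b ∨ ¬u ∨ ¬v) forces b = True.
  (¬b ∨ r ∨ ¬u) forces r = True.
  (¬c ∨ ¬r) forces c = False.
  clause (c ∨ ¬r) is falsified — backtrack.
So v = False.
  then (¬b ∨ v) forces b = False.
  then (b ∨ ¬d ∨ g ∨ ¬u) forces d = False.
Set k = False.
Set c = True.
  then (¬c ∨ ¬r) forces r = False.
All clauses satisfied.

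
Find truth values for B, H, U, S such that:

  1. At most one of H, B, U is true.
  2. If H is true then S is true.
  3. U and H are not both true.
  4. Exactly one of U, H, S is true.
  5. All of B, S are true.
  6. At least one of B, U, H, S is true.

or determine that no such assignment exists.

B = True, H = False, U = False, S = True

  (1) {H, B, U}: 1 true — at most one ✓
  (2) H=F ⇒ S: vacuous ✓
  (3) U=F, H=F — not both ✓
  (4) {U, H, S}: 1 true — exactly one ✓
  (5) {B, S}: all 2 true ✓
  (6) {B, U, H, S}: 2 true — at least one ✓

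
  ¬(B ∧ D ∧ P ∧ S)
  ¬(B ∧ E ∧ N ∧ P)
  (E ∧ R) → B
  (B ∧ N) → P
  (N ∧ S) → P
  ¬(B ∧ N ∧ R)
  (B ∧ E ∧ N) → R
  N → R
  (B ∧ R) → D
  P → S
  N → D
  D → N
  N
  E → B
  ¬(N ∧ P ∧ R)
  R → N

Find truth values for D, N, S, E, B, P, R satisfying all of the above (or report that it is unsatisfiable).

Unit clause (N) forces N = True.
In (D ∨ ¬N) only D is left, so D = True.
In (¬N ∨ R) only R is left, so R = True.
In (¬N ∨ ¬P ∨ ¬R) only ¬P is left, so P = False.
In (¬N ∨ P ∨ ¬S) only ¬S is left, so S = False.
In (¬B ∨ ¬N ∨ ¬R) only ¬B is left, so B = False.
In (B ∨ ¬E ∨ ¬R) only ¬E is left, so E = False.
All clauses satisfied.

D=T, N=T, S=F, E=F, B=F, P=F, R=T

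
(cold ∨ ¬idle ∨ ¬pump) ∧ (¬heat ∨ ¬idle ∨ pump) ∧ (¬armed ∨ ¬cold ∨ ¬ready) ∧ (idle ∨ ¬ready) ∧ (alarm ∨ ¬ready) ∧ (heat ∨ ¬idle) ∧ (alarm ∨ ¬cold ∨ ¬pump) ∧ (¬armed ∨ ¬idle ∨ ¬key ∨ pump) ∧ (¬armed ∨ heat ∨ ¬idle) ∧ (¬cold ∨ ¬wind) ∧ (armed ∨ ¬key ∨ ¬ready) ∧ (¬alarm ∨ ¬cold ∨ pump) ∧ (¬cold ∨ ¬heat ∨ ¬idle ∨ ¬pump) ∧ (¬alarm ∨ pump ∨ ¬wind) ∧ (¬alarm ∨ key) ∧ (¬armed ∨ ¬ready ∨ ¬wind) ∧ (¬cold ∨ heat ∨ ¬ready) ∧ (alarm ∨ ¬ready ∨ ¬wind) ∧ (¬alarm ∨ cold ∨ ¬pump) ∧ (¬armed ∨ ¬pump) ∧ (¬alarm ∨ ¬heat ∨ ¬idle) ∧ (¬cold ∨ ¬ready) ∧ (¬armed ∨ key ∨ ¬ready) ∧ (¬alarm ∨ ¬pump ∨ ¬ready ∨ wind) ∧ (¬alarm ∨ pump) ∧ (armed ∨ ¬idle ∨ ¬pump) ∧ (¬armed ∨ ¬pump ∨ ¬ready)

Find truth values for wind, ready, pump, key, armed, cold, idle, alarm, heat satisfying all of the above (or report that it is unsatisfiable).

wind = False, ready = False, pump = False, key = False, armed = False, cold = False, idle = False, alarm = False, heat = False

Set wind = False.
Try ready = True:
  (idle ∨ ¬ready) forces idle = True.
  (alarm ∨ ¬ready) forces alarm = True.
  (heat ∨ ¬idle) forces heat = True.
  clause (¬alarm ∨ ¬heat ∨ ¬idle) is falsified — backtrack.
So ready = False.
Set pump = False.
  then (¬alarm ∨ pump) forces alarm = False.
Set key = False.
Set armed = False.
Set cold = False.
Set idle = False.
Set heat = False.
All clauses satisfied.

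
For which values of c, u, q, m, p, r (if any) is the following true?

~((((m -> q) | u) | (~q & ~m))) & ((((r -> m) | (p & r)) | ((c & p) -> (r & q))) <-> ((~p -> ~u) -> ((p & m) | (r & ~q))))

c = True; u = False; q = False; m = True; p = False; r = True

  ~((((m -> q) | u) | (~q & ~m))) = True
    ((m -> q) | u) | (~q & ~m) = False
      (m -> q) | u = False
        m -> q = False
      ~q & ~m = False
        ~q = True
        ~m = False
  (((r -> m) | (p & r)) | ((c & p) -> (r & q))) <-> ((~p -> ~u) -> ((p & m) | (r & ~q))) = True
    ((r -> m) | (p & r)) | ((c & p) -> (r & q)) = True
      (r -> m) | (p & r) = True
        r -> m = True
        p & r = False
      (c & p) -> (r & q) = True
        c & p = False
        r & q = False
    (~p -> ~u) -> ((p & m) | (r & ~q)) = True
      ~p -> ~u = True
        ~p = True
        ~u = True
      (p & m) | (r & ~q) = True
        p & m = False
        r & ~q = True
          ~q = True
Both conjuncts True, so the formula holds.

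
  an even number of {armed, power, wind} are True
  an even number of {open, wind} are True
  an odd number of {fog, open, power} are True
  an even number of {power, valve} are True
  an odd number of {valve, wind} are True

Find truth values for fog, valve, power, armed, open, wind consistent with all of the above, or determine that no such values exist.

fog = False; valve = False; power = False; armed = True; open = True; wind = True

{armed, power, wind}: 2 true → even ✓
{open, wind}: 2 true → even ✓
{fog, open, power}: 1 true → odd ✓
{power, valve}: 0 true → even ✓
{valve, wind}: 1 true → odd ✓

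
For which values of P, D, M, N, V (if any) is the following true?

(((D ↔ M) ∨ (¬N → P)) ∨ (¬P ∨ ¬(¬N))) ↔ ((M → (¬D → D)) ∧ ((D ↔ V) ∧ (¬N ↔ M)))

P = True, D = True, M = False, N = True, V = True

  (((D ↔ M) ∨ (¬N → P)) ∨ (¬P ∨ ¬(¬N))) ↔ ((M → (¬D → D)) ∧ ((D ↔ V) ∧ (¬N ↔ M))) = True
    ((D ↔ M) ∨ (¬N → P)) ∨ (¬P ∨ ¬(¬N)) = True
      (D ↔ M) ∨ (¬N → P) = True
        D ↔ M = False
        ¬N → P = True
          ¬N = False
      ¬P ∨ ¬(¬N) = True
        ¬P = False
        ¬(¬N) = True
          ¬N = False
    (M → (¬D → D)) ∧ ((D ↔ V) ∧ (¬N ↔ M)) = True
      M → (¬D → D) = True
        ¬D → D = True
          ¬D = False
      (D ↔ V) ∧ (¬N ↔ M) = True
        D ↔ V = True
        ¬N ↔ M = True
          ¬N = False
The formula evaluates to True.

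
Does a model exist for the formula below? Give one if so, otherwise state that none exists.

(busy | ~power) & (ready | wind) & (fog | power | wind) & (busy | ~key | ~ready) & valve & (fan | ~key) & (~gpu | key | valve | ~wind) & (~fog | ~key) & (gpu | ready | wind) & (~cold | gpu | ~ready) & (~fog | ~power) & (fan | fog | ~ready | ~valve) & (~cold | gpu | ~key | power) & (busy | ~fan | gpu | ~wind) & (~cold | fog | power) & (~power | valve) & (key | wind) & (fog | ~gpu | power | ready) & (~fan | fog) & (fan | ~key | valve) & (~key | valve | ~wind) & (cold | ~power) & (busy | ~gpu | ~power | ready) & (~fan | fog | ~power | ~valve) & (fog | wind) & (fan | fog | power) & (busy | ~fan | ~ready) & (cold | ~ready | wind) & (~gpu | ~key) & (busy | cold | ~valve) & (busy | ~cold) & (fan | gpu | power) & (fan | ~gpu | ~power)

Unit clause (valve) forces valve = True.
Set fog = True.
  then (~fog | ~key) forces key = False.
  then (~fog | ~power) forces power = False.
  then (key | wind) forces wind = True.
Set ready = False.
Try busy = False:
  (busy | cold | ~valve) forces cold = True.
  clause (busy | ~cold) is falsified — backtrack.
So busy = True.
Set gpu = True.
Set cold = False.
Set fan = True.
All clauses satisfied.

fog = True; ready = False; key = False; busy = True; gpu = True; power = False; wind = True; valve = True; cold = False; fan = True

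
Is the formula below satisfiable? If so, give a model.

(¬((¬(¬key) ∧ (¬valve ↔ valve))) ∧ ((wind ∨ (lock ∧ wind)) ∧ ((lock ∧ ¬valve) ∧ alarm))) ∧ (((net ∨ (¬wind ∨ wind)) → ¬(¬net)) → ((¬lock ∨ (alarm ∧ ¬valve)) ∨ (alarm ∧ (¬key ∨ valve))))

wind: True, valve: False, key: False, lock: True, alarm: True, net: True

  ¬((¬(¬key) ∧ (¬valve ↔ valve))) ∧ ((wind ∨ (lock ∧ wind)) ∧ ((lock ∧ ¬valve) ∧ alarm)) = True
    ¬((¬(¬key) ∧ (¬valve ↔ valve))) = True
      ¬(¬key) ∧ (¬valve ↔ valve) = False
        ¬(¬key) = False
          ¬key = True
        ¬valve ↔ valve = False
          ¬valve = True
    (wind ∨ (lock ∧ wind)) ∧ ((lock ∧ ¬valve) ∧ alarm) = True
      wind ∨ (lock ∧ wind) = True
        lock ∧ wind = True
      (lock ∧ ¬valve) ∧ alarm = True
        lock ∧ ¬valve = True
          ¬valve = True
  ((net ∨ (¬wind ∨ wind)) → ¬(¬net)) → ((¬lock ∨ (alarm ∧ ¬valve)) ∨ (alarm ∧ (¬key ∨ valve))) = True
    (net ∨ (¬wind ∨ wind)) → ¬(¬net) = True
      net ∨ (¬wind ∨ wind) = True
        ¬wind ∨ wind = True
          ¬wind = False
      ¬(¬net) = True
        ¬net = False
    (¬lock ∨ (alarm ∧ ¬valve)) ∨ (alarm ∧ (¬key ∨ valve)) = True
      ¬lock ∨ (alarm ∧ ¬valve) = True
        ¬lock = False
        alarm ∧ ¬valve = True
          ¬valve = True
      alarm ∧ (¬key ∨ valve) = True
        ¬key ∨ valve = True
          ¬key = True
Both conjuncts True, so the formula holds.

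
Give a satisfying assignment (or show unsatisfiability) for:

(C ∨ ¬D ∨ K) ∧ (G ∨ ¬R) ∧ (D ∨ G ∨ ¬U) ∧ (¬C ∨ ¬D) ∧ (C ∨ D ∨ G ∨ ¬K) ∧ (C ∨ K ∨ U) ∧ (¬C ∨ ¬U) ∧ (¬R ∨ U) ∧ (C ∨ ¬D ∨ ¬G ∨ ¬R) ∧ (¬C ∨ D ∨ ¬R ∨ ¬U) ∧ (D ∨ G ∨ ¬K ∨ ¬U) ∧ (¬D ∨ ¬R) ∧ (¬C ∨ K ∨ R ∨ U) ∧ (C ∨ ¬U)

C: False; R: False; D: True; U: False; G: True; K: True

Set C = False.
  then (C ∨ ¬U) forces U = False.
  then (C ∨ K ∨ U) forces K = True.
  then (¬R ∨ U) forces R = False.
Set D = True.
Set G = True.
All clauses satisfied.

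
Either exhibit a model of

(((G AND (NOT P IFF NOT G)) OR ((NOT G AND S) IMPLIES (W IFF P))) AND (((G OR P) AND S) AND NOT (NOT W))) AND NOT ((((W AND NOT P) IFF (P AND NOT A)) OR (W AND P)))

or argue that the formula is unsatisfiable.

P=F, A=F, G=T, S=T, W=T

  ((G AND (NOT P IFF NOT G)) OR ((NOT G AND S) IMPLIES (W IFF P))) AND (((G OR P) AND S) AND NOT (NOT W)) = True
    (G AND (NOT P IFF NOT G)) OR ((NOT G AND S) IMPLIES (W IFF P)) = True
      G AND (NOT P IFF NOT G) = False
        NOT P IFF NOT G = False
          NOT P = True
          NOT G = False
      (NOT G AND S) IMPLIES (W IFF P) = True
        NOT G AND S = False
          NOT G = False
        W IFF P = False
    ((G OR P) AND S) AND NOT (NOT W) = True
      (G OR P) AND S = True
        G OR P = True
      NOT (NOT W) = True
        NOT W = False
  NOT ((((W AND NOT P) IFF (P AND NOT A)) OR (W AND P))) = True
    ((W AND NOT P) IFF (P AND NOT A)) OR (W AND P) = False
      (W AND NOT P) IFF (P AND NOT A) = False
        W AND NOT P = True
          NOT P = True
        P AND NOT A = False
          NOT A = True
      W AND P = False
Both conjuncts True, so the formula holds.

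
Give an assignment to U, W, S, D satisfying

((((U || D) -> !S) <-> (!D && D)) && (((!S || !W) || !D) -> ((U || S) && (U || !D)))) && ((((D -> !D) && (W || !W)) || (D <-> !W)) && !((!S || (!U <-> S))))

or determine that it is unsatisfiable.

U = True; W = False; S = True; D = False

  (((U || D) -> !S) <-> (!D && D)) && (((!S || !W) || !D) -> ((U || S) && (U || !D))) = True
    ((U || D) -> !S) <-> (!D && D) = True
      (U || D) -> !S = False
        U || D = True
        !S = False
      !D && D = False
        !D = True
    ((!S || !W) || !D) -> ((U || S) && (U || !D)) = True
      (!S || !W) || !D = True
        !S || !W = True
          !S = False
          !W = True
        !D = True
      (U || S) && (U || !D) = True
        U || S = True
        U || !D = True
          !D = True
  (((D -> !D) && (W || !W)) || (D <-> !W)) && !((!S || (!U <-> S))) = True
    ((D -> !D) && (W || !W)) || (D <-> !W) = True
      (D -> !D) && (W || !W) = True
        D -> !D = True
          !D = True
        W || !W = True
          !W = True
      D <-> !W = False
        !W = True
    !((!S || (!U <-> S))) = True
      !S || (!U <-> S) = False
        !S = False
        !U <-> S = False
          !U = False
Both conjuncts True, so the formula holds.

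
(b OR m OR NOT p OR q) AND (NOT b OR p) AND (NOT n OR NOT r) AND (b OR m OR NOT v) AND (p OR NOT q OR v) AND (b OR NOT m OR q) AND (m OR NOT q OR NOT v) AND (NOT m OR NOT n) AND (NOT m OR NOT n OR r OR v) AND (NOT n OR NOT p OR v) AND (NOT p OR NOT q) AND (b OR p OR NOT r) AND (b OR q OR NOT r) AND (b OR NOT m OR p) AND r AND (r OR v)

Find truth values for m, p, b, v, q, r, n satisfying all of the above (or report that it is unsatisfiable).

Unit clause (r) forces r = True.
In (NOT n OR NOT r) only NOT n is left, so n = False.
Set m = True.
Try p = False:
  (NOT b OR p) forces b = False.
  clause (b OR p OR NOT r) is falsified — backtrack.
So p = True.
  then (NOT p OR NOT q) forces q = False.
  then (b OR q OR NOT r) forces b = True.
Set v = True.
All clauses satisfied.

m: True, p: True, b: True, v: True, q: False, r: True, n: False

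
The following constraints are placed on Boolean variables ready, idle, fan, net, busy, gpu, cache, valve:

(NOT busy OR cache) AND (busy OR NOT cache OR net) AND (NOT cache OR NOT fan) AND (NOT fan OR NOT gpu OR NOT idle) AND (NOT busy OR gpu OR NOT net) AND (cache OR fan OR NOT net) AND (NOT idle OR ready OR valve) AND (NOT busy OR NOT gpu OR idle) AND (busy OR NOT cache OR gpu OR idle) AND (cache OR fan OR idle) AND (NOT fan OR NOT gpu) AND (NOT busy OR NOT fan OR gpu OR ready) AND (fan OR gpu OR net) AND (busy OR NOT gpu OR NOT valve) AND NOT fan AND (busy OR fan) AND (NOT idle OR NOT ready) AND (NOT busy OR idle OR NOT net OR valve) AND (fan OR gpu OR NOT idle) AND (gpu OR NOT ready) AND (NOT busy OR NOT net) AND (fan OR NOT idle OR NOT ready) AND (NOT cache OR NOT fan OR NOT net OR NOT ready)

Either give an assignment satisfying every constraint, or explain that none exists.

ready = False; idle = True; fan = False; net = False; busy = True; gpu = True; cache = True; valve = True

Unit clause (NOT fan) forces fan = False.
In (busy OR fan) only busy is left, so busy = True.
In (NOT busy OR NOT net) only NOT net is left, so net = False.
In (NOT busy OR cache) only cache is left, so cache = True.
In (fan OR gpu OR net) only gpu is left, so gpu = True.
In (NOT busy OR NOT gpu OR idle) only idle is left, so idle = True.
In (NOT idle OR NOT ready) only NOT ready is left, so ready = False.
In (NOT idle OR ready OR valve) only valve is left, so valve = True.
All clauses satisfied.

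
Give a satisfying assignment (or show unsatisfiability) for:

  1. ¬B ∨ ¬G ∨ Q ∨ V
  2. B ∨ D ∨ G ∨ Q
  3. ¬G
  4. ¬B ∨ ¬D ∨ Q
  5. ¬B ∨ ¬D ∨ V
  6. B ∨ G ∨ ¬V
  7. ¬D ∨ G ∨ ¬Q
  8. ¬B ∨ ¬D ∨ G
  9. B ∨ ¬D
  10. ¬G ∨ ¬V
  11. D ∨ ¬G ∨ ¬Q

D = False, V = True, G = False, B = True, Q = True

Unit clause (¬G) forces G = False.
Try D = True:
  (¬D ∨ G ∨ ¬Q) forces Q = False.
  (¬B ∨ ¬D ∨ Q) forces B = False.
  clause (B ∨ ¬D) is falsified — backtrack.
So D = False.
Set V = True.
  then (B ∨ G ∨ ¬V) forces B = True.
Set Q = True.
All clauses satisfied.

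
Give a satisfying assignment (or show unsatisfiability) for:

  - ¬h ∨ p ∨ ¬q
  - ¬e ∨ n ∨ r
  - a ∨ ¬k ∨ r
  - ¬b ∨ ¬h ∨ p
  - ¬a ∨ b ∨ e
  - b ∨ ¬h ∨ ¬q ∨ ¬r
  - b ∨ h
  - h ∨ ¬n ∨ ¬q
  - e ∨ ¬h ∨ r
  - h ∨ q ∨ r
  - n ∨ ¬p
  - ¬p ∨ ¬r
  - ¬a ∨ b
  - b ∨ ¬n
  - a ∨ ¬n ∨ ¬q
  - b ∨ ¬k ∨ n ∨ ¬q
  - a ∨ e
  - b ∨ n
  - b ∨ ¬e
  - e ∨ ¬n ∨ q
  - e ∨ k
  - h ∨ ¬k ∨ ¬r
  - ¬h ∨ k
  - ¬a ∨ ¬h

Set p = False.
Set r = True.
Set k = False.
  then (e ∨ k) forces e = True.
  then (¬h ∨ k) forces h = False.
  then (b ∨ h) forces b = True.
Set q = True.
  then (h ∨ ¬n ∨ ¬q) forces n = False.
Set a = False.
All clauses satisfied.

p: False, r: True, k: False, h: False, q: True, e: True, n: False, a: False, b: True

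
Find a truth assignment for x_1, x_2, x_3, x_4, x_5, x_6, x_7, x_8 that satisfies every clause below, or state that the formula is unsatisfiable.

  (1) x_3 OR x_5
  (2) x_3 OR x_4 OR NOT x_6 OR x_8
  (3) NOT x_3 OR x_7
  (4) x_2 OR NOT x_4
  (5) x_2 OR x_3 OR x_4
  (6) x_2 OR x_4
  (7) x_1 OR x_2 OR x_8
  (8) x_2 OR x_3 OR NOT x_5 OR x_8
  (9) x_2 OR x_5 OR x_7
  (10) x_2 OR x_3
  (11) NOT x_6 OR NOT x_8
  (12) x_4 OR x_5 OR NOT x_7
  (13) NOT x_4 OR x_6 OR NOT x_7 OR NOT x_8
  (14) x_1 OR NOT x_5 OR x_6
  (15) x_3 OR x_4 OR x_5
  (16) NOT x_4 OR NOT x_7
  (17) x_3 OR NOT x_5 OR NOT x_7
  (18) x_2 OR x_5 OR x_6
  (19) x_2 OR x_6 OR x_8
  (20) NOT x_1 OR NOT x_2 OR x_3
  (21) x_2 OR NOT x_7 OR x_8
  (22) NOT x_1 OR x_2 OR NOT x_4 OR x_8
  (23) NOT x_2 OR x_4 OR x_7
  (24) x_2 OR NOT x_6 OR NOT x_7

x_1 = True, x_2 = True, x_3 = True, x_4 = False, x_5 = True, x_6 = False, x_7 = True, x_8 = False

Set x_1 = True.
Try x_2 = False:
  (x_2 OR NOT x_4) forces x_4 = False.
  clause (x_2 OR x_4) is falsified — backtrack.
So x_2 = True.
  then (NOT x_1 OR NOT x_2 OR x_3) forces x_3 = True.
  then (NOT x_3 OR x_7) forces x_7 = True.
  then (NOT x_4 OR NOT x_7) forces x_4 = False.
  then (x_4 OR x_5 OR NOT x_7) forces x_5 = True.
Set x_6 = False.
Set x_8 = False.
All clauses satisfied.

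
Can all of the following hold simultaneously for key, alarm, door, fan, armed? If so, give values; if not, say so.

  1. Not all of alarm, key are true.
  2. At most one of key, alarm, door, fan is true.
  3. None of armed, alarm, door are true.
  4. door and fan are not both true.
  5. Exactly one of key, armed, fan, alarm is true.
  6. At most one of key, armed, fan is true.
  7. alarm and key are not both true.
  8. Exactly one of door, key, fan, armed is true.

key=F; alarm=F; door=F; fan=T; armed=F

  (1) {alarm, key}: 0/2 true — not all ✓
  (2) {key, alarm, door, fan}: 1 true — at most one ✓
  (3) {armed, alarm, door}: 0 true — none ✓
  (4) door=F, fan=T — not both ✓
  (5) {key, armed, fan, alarm}: 1 true — exactly one ✓
  (6) {key, armed, fan}: 1 true — at most one ✓
  (7) alarm=F, key=F — not both ✓
  (8) {door, key, fan, armed}: 1 true — exactly one ✓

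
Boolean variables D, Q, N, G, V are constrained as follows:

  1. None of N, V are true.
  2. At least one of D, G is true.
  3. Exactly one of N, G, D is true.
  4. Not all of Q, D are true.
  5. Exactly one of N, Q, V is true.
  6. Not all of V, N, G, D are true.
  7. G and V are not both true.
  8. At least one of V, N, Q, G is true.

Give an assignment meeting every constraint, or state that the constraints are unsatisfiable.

D = False; Q = True; N = False; G = True; V = False

  (1) {N, V}: 0 true — none ✓
  (2) {D, G}: 1 true — at least one ✓
  (3) {N, G, D}: 1 true — exactly one ✓
  (4) {Q, D}: 1/2 true — not all ✓
  (5) {N, Q, V}: 1 true — exactly one ✓
  (6) {V, N, G, D}: 1/4 true — not all ✓
  (7) G=T, V=F — not both ✓
  (8) {V, N, Q, G}: 2 true — at least one ✓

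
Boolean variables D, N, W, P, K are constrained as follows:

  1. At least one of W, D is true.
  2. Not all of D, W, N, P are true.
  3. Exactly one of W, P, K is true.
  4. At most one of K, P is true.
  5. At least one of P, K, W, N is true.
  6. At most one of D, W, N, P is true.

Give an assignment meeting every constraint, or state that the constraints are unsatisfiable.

D=T; N=F; W=F; P=F; K=T

  (1) {W, D}: 1 true — at least one ✓
  (2) {D, W, N, P}: 1/4 true — not all ✓
  (3) {W, P, K}: 1 true — exactly one ✓
  (4) {K, P}: 1 true — at most one ✓
  (5) {P, K, W, N}: 1 true — at least one ✓
  (6) {D, W, N, P}: 1 true — at most one ✓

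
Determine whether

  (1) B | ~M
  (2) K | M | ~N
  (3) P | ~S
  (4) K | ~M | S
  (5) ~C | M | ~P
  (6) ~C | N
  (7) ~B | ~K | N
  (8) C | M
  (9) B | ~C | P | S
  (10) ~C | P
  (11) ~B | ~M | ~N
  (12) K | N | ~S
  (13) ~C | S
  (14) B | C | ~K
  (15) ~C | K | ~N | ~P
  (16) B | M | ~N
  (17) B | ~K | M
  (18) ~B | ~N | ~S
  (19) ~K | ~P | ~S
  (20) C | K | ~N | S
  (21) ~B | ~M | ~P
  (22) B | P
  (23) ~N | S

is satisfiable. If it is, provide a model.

No satisfying assignment exists.

Case M = True:
  (B | ~M) forces B = True.
  (~B | ~M | ~N) forces N = False.
  (~C | N) forces C = False.
  (~B | ~K | N) forces K = False.
  (K | ~M | S) forces S = True.
  Clause (K | N | ~S) is falsified — contradiction.
Case M = False:
  (C | M) forces C = True.
  (~C | M | ~P) forces P = False.
  Clause (~C | P) is falsified — contradiction.
Both cases fail, so the formula is unsatisfiable.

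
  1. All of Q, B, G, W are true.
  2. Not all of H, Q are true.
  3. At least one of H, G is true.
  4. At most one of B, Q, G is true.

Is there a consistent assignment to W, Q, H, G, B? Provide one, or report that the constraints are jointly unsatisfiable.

Case Q = True:
  (1) forces B = True.
  Constraint (4) is violated (B=T, Q=T) — contradiction.
Case Q = False:
  Constraint (1) is violated (Q=F) — contradiction.
Both cases fail — unsatisfiable.

UNSATISFIABLE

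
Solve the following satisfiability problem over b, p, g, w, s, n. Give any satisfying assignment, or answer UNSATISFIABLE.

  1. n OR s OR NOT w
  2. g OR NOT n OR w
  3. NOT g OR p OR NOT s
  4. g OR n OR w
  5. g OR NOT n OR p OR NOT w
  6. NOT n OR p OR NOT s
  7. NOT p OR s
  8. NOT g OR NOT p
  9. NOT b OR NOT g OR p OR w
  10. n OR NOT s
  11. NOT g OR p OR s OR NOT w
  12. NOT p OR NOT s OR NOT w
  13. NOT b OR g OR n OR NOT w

b = False, p = False, g = True, w = False, s = False, n = False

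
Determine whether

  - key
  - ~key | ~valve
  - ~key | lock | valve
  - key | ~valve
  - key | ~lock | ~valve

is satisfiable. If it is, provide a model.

lock: True, key: True, valve: False

Unit clause (key) forces key = True.
In (~key | ~valve) only ~valve is left, so valve = False.
In (~key | lock | valve) only lock is left, so lock = True.
Check each clause:
  (key): key holds.
  (~key | ~valve): ~valve holds.
  (~key | lock | valve): lock holds.
  (key | ~valve): key holds.
  (key | ~lock | ~valve): key holds.
All clauses satisfied.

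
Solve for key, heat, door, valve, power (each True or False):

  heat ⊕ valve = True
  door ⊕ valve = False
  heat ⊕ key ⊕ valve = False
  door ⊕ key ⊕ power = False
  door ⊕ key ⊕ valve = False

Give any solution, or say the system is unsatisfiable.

Adding constraints 1, 2, 3, 5 mod 2: every variable appears an even number of times on the left, so the left side is 0.
But the right sides sum to 1 (mod 2). 0 ≠ 1 — the system is inconsistent.

UNSATISFIABLE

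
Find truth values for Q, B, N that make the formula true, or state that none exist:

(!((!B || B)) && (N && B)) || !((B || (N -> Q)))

Q = False; B = False; N = True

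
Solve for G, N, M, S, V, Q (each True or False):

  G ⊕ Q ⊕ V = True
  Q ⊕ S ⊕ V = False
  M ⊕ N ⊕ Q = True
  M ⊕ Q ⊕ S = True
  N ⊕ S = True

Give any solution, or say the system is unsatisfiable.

Adding constraints 3, 4, 5 mod 2: every variable appears an even number of times on the left, so the left side is 0.
But the right sides sum to 1 (mod 2). 0 ≠ 1 — the system is inconsistent.

The formula is unsatisfiable.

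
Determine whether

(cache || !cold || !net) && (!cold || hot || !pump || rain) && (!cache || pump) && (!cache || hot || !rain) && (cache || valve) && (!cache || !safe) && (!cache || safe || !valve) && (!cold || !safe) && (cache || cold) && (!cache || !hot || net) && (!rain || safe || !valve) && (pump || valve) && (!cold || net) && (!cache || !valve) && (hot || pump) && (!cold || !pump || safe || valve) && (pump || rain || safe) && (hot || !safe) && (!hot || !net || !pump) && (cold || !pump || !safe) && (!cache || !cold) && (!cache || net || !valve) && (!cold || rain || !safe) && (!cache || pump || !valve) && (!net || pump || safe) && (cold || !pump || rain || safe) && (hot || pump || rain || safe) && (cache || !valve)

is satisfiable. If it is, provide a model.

Case cache = True:
  (!cache || pump) forces pump = True.
  (!cache || !safe) forces safe = False.
  (!cache || safe || !valve) forces valve = False.
  (!cold || !pump || safe || valve) forces cold = False.
  (cold || !pump || rain || safe) forces rain = True.
  (!cache || hot || !rain) forces hot = True.
  (!cache || !hot || net) forces net = True.
  Clause (!hot || !net || !pump) is falsified — contradiction.
Case cache = False:
  (cache || valve) forces valve = True.
  Clause (cache || !valve) is falsified — contradiction.
Both cases fail, so the formula is unsatisfiable.

No satisfying assignment exists.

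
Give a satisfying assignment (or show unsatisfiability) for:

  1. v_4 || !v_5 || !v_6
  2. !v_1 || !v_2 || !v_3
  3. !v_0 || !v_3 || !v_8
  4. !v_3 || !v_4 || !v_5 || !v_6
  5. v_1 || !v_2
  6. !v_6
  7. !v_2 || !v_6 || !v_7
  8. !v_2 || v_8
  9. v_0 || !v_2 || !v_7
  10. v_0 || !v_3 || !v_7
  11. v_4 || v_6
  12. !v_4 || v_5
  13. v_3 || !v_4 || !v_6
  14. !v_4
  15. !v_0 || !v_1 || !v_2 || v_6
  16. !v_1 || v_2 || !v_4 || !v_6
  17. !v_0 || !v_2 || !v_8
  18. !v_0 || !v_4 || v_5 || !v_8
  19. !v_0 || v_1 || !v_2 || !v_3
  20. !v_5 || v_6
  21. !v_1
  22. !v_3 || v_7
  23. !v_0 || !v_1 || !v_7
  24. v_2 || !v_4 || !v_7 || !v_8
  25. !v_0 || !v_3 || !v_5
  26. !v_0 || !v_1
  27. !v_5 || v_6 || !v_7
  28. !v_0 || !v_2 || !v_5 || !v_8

Case v_4 = True:
  Clause (!v_4) is falsified — contradiction.
Case v_4 = False:
  (!v_6) forces v_6 = False.
  Clause (v_4 || v_6) is falsified — contradiction.
Both cases fail, so the formula is unsatisfiable.

The formula is unsatisfiable.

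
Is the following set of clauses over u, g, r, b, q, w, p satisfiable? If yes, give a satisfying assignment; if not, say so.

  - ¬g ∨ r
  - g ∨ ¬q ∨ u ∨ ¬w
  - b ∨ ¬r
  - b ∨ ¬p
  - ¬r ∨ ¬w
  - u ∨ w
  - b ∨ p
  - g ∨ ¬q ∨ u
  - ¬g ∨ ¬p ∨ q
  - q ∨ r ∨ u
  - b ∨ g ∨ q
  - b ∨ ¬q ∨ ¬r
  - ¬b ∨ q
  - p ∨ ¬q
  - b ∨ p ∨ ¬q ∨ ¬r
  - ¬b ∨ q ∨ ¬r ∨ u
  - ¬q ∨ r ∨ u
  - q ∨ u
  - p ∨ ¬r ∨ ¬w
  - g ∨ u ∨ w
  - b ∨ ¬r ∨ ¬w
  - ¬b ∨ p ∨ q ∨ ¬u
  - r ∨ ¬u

u=T, g=F, r=T, b=T, q=T, w=F, p=T

Try u = False:
  (u ∨ w) forces w = True.
  (¬r ∨ ¬w) forces r = False.
  (¬g ∨ r) forces g = False.
  (g ∨ ¬q ∨ u ∨ ¬w) forces q = False.
  clause (q ∨ r ∨ u) is falsified — backtrack.
So u = True.
  then (r ∨ ¬u) forces r = True.
  then (b ∨ ¬r) forces b = True.
  then (¬r ∨ ¬w) forces w = False.
  then (¬b ∨ q) forces q = True.
  then (p ∨ ¬q) forces p = True.
Set g = False.
All clauses satisfied.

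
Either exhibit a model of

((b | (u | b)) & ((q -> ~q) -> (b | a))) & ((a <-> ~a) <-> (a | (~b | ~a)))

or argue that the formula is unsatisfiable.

Unsatisfiable

The conjunct (a <-> ~a) <-> (a | (~b | ~a)) is unsatisfiable on its own:
  b=F, a=F: evaluates to False.
  b=F, a=T: evaluates to False.
  b=T, a=F: evaluates to False.
  b=T, a=T: evaluates to False.
So the whole conjunction is unsatisfiable.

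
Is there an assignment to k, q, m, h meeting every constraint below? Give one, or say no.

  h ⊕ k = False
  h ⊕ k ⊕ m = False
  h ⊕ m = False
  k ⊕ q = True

k: False, q: True, m: False, h: False

h ⊕ k = F ⊕ F = False ✓
h ⊕ k ⊕ m = F ⊕ F ⊕ F = False ✓
h ⊕ m = F ⊕ F = False ✓
k ⊕ q = F ⊕ T = True ✓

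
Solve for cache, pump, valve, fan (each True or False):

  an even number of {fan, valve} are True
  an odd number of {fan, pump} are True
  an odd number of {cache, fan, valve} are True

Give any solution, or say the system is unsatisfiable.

cache = True, pump = True, valve = False, fan = False

{fan, valve}: 0 true → even ✓
{fan, pump}: 1 true → odd ✓
{cache, fan, valve}: 1 true → odd ✓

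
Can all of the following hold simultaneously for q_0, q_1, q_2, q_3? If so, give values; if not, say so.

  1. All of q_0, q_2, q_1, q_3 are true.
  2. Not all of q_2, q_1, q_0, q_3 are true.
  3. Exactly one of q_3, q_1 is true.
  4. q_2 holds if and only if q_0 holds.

Case q_0 = True:
  (1) forces q_2 = True.
  (1) forces q_1 = True.
  (1) forces q_3 = True.
  Constraint (2) is violated (q_2=T, q_1=T, q_0=T, q_3=T) — contradiction.
Case q_0 = False:
  Constraint (1) is violated (q_0=F) — contradiction.
Both cases fail — unsatisfiable.

Unsatisfiable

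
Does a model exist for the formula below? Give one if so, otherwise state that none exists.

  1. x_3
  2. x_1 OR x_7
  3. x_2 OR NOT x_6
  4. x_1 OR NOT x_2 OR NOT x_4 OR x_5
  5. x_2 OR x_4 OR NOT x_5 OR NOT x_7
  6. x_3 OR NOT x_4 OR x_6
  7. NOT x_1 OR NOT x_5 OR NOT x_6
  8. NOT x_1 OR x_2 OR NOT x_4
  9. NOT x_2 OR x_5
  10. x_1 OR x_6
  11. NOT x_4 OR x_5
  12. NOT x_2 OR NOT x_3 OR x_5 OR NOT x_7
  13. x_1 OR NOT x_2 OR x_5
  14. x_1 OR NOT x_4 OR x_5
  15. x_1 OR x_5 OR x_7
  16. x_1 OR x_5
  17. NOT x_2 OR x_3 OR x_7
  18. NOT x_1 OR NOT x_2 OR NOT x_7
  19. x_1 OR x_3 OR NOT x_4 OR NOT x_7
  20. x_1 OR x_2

Unit clause (x_3) forces x_3 = True.
Set x_1 = False.
  then (x_1 OR x_7) forces x_7 = True.
  then (x_1 OR x_6) forces x_6 = True.
  then (x_1 OR x_5) forces x_5 = True.
  then (x_1 OR x_2) forces x_2 = True.
Set x_4 = True.
All clauses satisfied.

x_1: False, x_2: True, x_3: True, x_4: True, x_5: True, x_6: True, x_7: True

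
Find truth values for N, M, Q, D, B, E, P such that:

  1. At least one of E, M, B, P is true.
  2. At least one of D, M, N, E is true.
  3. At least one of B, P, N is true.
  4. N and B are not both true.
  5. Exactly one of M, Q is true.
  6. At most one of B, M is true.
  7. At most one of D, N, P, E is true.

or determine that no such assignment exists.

N=F; M=F; Q=T; D=F; B=T; E=T; P=F

  (1) {E, M, B, P}: 2 true — at least one ✓
  (2) {D, M, N, E}: 1 true — at least one ✓
  (3) {B, P, N}: 1 true — at least one ✓
  (4) N=F, B=T — not both ✓
  (5) {M, Q}: 1 true — exactly one ✓
  (6) {B, M}: 1 true — at most one ✓
  (7) {D, N, P, E}: 1 true — at most one ✓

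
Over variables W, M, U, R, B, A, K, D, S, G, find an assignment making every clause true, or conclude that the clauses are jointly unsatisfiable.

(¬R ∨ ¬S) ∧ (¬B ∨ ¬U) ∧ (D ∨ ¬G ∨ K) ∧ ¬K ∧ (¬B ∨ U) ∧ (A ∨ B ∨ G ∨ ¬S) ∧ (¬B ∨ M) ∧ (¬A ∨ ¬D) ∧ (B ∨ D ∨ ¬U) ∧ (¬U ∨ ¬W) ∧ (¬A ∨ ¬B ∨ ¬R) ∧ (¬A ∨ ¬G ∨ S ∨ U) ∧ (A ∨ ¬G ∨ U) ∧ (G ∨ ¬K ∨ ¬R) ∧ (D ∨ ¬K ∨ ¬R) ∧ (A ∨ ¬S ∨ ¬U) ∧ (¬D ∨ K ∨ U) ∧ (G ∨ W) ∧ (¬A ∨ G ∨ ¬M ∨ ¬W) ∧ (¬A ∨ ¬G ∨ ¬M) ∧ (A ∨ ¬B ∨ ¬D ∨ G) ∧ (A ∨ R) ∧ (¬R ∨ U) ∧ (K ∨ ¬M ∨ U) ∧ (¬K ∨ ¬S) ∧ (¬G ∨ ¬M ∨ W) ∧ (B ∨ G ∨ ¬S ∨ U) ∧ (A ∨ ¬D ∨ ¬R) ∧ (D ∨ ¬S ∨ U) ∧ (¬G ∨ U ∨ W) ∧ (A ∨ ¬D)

W = True, M = False, U = False, R = False, B = False, A = True, K = False, D = False, S = False, G = False

Unit clause (¬K) forces K = False.
Try W = False:
  (G ∨ W) forces G = True.
  (D ∨ ¬G ∨ K) forces D = True.
  (¬A ∨ ¬D) forces A = False.
  clause (A ∨ ¬D) is falsified — backtrack.
So W = True.
  then (¬U ∨ ¬W) forces U = False.
  then (¬D ∨ K ∨ U) forces D = False.
  then (¬R ∨ U) forces R = False.
  then (K ∨ ¬M ∨ U) forces M = False.
  then (D ∨ ¬S ∨ U) forces S = False.
  then (D ∨ ¬G ∨ K) forces G = False.
  then (¬B ∨ U) forces B = False.
  then (A ∨ R) forces A = True.
All clauses satisfied.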